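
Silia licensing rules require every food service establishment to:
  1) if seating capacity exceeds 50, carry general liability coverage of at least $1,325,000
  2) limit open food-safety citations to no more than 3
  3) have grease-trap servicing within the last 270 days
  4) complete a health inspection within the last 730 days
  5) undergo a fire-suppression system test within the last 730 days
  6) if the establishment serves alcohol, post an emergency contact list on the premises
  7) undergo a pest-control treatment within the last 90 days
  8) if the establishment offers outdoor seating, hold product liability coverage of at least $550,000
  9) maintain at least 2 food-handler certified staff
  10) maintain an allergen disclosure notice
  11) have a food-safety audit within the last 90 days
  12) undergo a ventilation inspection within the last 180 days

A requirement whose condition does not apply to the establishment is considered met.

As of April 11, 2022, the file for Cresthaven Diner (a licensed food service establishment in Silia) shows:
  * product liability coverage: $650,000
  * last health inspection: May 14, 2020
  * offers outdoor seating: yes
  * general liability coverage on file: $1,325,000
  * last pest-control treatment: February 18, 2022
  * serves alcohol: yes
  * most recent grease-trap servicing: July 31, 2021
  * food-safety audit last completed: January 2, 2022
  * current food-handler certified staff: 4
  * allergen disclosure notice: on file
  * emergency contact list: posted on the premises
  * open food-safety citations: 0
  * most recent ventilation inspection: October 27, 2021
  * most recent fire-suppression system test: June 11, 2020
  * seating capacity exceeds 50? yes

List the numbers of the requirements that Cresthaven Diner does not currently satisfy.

1. condition 'seating capacity exceeds 50' holds; general liability coverage $1,325,000 ≥ $1,325,000 → met
2. open food-safety citations 0 ≤ 3 → met
3. grease-trap servicing 254 days ago vs limit 270 → met
4. health inspection 697 days ago vs limit 730 → met
5. fire-suppression system test 669 days ago vs limit 730 → met
6. condition 'serves alcohol' holds; emergency contact list present → met
7. pest-control treatment 52 days ago vs limit 90 → met
8. condition 'offers outdoor seating' holds; product liability coverage $650,000 ≥ $550,000 → met
9. food-handler certified staff 4 ≥ 2 → met
10. allergen disclosure notice present → met
11. food-safety audit 99 days ago vs limit 90 → not met
12. ventilation inspection 166 days ago vs limit 180 → met
Not met: 11

11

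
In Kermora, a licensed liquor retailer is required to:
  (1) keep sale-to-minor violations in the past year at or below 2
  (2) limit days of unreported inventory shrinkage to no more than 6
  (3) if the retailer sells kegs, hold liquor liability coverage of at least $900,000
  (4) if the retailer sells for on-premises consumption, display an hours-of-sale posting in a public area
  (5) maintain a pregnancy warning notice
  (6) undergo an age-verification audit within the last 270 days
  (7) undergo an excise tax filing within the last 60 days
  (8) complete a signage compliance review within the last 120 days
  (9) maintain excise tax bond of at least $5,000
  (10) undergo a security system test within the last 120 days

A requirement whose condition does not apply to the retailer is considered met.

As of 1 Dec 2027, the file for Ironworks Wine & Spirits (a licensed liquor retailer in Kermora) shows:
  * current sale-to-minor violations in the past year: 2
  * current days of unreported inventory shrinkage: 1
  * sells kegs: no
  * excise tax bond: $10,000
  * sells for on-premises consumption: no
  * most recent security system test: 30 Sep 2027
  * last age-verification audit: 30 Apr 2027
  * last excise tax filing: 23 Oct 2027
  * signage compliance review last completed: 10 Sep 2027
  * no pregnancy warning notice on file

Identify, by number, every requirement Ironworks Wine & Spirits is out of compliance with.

5

1. sale-to-minor violations in the past year 2 ≤ 2 → met
2. days of unreported inventory shrinkage 1 ≤ 6 → met
3. condition 'sells kegs' does not hold → requirement n/a → met
4. condition 'sells for on-premises consumption' does not hold → requirement n/a → met
5. pregnancy warning notice absent → not met
6. age-verification audit 215 days ago vs limit 270 → met
7. excise tax filing 39 days ago vs limit 60 → met
8. signage compliance review 82 days ago vs limit 120 → met
9. excise tax bond $10,000 ≥ $5,000 → met
10. security system test 62 days ago vs limit 120 → met
Not met: 5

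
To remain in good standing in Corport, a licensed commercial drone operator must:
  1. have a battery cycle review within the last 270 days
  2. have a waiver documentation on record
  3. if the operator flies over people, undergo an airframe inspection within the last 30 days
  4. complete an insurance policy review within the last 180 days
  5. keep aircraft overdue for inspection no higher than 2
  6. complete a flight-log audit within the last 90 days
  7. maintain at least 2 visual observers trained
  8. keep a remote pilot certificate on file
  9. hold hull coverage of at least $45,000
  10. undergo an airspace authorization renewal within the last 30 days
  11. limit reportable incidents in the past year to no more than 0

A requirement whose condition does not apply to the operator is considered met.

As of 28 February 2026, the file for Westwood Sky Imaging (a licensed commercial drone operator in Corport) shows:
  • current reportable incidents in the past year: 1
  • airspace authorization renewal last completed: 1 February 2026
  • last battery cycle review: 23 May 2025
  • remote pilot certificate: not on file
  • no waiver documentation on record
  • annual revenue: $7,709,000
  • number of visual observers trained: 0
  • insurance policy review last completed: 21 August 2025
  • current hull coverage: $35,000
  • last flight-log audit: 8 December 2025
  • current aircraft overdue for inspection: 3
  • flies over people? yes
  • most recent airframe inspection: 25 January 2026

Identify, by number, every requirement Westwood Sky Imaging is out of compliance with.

1, 2, 3, 4, 5, 7, 8, 9, 11

1. battery cycle review 281 days ago vs limit 270 → not met
2. waiver documentation absent → not met
3. condition 'flies over people' holds; airframe inspection 34 days ago vs limit 30 → not met
4. insurance policy review 191 days ago vs limit 180 → not met
5. aircraft overdue for inspection 3 > 2 → not met
6. flight-log audit 82 days ago vs limit 90 → met
7. visual observers trained 0 < 2 → not met
8. remote pilot certificate absent → not met
9. hull coverage $35,000 < $45,000 → not met
10. airspace authorization renewal 27 days ago vs limit 30 → met
11. reportable incidents in the past year 1 > 0 → not met
Not met: 1, 2, 3, 4, 5, 7, 8, 9, 11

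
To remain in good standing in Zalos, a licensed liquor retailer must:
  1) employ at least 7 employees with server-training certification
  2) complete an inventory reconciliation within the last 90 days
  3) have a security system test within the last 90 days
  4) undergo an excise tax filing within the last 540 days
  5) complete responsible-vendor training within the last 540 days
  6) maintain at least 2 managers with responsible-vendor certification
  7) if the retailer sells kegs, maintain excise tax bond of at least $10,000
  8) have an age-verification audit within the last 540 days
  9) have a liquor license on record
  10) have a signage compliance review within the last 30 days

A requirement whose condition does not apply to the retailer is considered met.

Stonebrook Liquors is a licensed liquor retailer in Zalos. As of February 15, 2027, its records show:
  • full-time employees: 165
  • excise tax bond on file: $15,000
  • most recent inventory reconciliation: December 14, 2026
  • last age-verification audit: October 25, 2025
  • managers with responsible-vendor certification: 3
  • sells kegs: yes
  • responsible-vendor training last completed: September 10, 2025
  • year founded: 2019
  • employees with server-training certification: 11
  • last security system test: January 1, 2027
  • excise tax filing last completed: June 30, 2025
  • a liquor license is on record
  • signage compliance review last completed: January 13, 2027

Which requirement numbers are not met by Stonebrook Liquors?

1. employees with server-training certification 11 ≥ 7 → met
2. inventory reconciliation 63 days ago vs limit 90 → met
3. security system test 45 days ago vs limit 90 → met
4. excise tax filing 595 days ago vs limit 540 → not met
5. responsible-vendor training 523 days ago vs limit 540 → met
6. managers with responsible-vendor certification 3 ≥ 2 → met
7. condition 'sells kegs' holds; excise tax bond $15,000 ≥ $10,000 → met
8. age-verification audit 478 days ago vs limit 540 → met
9. liquor license present → met
10. signage compliance review 33 days ago vs limit 30 → not met
Not met: 4, 10

4, 10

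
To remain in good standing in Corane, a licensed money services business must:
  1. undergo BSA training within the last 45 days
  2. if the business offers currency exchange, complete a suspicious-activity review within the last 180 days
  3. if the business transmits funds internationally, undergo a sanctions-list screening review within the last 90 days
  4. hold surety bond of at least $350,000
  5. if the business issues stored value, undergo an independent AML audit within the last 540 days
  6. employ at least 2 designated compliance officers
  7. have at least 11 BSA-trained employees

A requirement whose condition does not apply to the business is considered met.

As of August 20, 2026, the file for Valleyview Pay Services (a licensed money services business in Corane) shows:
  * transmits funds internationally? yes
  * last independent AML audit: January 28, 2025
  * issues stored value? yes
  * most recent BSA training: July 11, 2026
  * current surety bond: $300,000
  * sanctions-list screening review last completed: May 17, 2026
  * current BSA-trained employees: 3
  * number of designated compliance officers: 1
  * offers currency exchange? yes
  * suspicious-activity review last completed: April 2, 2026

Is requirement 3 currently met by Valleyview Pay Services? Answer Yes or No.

3. condition 'transmits funds internationally' holds; sanctions-list screening review 95 days ago vs limit 90 → not met

No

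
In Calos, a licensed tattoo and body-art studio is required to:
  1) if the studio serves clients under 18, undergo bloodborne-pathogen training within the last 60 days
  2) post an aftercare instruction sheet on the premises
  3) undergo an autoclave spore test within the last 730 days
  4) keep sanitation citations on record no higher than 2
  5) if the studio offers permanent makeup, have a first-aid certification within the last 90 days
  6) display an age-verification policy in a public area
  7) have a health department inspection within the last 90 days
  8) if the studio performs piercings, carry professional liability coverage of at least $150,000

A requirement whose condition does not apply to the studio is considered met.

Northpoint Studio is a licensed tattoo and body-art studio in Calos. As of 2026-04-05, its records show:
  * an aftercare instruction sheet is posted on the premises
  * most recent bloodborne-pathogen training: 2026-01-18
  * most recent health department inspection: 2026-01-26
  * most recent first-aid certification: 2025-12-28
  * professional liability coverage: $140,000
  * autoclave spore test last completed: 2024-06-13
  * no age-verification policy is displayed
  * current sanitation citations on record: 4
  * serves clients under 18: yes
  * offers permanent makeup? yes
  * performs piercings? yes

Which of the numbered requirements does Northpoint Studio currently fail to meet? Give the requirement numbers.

1. condition 'serves clients under 18' holds; bloodborne-pathogen training 77 days ago vs limit 60 → not met
2. aftercare instruction sheet present → met
3. autoclave spore test 661 days ago vs limit 730 → met
4. sanitation citations on record 4 > 2 → not met
5. condition 'offers permanent makeup' holds; first-aid certification 98 days ago vs limit 90 → not met
6. age-verification policy absent → not met
7. health department inspection 69 days ago vs limit 90 → met
8. condition 'performs piercings' holds; professional liability coverage $140,000 < $150,000 → not met
Not met: 1, 4, 5, 6, 8

1, 4, 5, 6, 8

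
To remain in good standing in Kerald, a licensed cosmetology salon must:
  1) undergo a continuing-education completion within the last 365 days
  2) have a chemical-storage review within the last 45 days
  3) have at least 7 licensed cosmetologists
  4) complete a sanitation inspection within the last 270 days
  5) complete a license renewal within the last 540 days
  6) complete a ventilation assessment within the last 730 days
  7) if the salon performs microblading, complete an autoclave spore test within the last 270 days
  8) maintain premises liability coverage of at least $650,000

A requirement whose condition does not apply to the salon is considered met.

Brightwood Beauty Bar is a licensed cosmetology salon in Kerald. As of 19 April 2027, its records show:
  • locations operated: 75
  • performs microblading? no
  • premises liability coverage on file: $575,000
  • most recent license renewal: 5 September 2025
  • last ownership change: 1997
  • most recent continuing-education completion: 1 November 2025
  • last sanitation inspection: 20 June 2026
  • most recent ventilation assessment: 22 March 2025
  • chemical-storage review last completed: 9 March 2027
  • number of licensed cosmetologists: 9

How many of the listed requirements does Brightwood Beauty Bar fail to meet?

5

1. continuing-education completion 534 days ago vs limit 365 → not met
2. chemical-storage review 41 days ago vs limit 45 → met
3. licensed cosmetologists 9 ≥ 7 → met
4. sanitation inspection 303 days ago vs limit 270 → not met
5. license renewal 591 days ago vs limit 540 → not met
6. ventilation assessment 758 days ago vs limit 730 → not met
7. condition 'performs microblading' does not hold → requirement n/a → met
8. premises liability coverage $575,000 < $650,000 → not met
Not met: 5 of 8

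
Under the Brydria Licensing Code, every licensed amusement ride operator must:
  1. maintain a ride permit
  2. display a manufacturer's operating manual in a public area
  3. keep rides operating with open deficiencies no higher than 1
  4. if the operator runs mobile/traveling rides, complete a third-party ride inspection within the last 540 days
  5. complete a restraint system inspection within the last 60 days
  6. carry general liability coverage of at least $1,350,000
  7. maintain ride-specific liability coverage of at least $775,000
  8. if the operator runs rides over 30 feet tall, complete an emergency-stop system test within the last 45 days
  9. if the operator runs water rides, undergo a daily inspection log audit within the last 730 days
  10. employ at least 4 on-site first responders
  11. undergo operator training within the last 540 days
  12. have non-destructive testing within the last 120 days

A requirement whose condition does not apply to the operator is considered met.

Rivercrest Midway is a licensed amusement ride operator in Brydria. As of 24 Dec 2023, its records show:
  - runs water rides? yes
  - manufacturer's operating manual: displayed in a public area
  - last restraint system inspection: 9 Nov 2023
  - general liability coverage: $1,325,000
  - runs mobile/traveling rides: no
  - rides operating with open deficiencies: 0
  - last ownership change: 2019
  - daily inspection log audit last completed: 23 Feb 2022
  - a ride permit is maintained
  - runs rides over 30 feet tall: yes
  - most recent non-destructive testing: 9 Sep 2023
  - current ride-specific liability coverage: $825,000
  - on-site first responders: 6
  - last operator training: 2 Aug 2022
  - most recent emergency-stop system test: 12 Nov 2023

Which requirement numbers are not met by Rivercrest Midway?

1. ride permit present → met
2. manufacturer's operating manual present → met
3. rides operating with open deficiencies 0 ≤ 1 → met
4. condition 'runs mobile/traveling rides' does not hold → requirement n/a → met
5. restraint system inspection 45 days ago vs limit 60 → met
6. general liability coverage $1,325,000 < $1,350,000 → not met
7. ride-specific liability coverage $825,000 ≥ $775,000 → met
8. condition 'runs rides over 30 feet tall' holds; emergency-stop system test 42 days ago vs limit 45 → met
9. condition 'runs water rides' holds; daily inspection log audit 669 days ago vs limit 730 → met
10. on-site first responders 6 ≥ 4 → met
11. operator training 509 days ago vs limit 540 → met
12. non-destructive testing 106 days ago vs limit 120 → met
Not met: 6

6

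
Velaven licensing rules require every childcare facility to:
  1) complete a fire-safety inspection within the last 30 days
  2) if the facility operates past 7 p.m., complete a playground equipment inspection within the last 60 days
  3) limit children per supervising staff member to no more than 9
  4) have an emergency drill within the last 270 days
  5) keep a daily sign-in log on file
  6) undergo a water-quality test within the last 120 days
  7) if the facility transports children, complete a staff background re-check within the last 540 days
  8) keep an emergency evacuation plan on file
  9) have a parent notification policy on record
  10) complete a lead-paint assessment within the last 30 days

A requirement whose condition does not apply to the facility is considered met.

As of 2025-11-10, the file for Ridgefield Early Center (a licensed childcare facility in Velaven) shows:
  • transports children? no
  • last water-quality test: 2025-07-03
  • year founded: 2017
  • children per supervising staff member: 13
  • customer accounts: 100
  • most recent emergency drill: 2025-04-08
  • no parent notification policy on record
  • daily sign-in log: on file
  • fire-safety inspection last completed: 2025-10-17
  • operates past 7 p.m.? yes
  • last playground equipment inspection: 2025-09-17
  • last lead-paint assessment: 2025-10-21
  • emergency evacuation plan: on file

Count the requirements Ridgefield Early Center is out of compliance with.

3

1. fire-safety inspection 24 days ago vs limit 30 → met
2. condition 'operates past 7 p.m.' holds; playground equipment inspection 54 days ago vs limit 60 → met
3. children per supervising staff member 13 > 9 → not met
4. emergency drill 216 days ago vs limit 270 → met
5. daily sign-in log present → met
6. water-quality test 130 days ago vs limit 120 → not met
7. condition 'transports children' does not hold → requirement n/a → met
8. emergency evacuation plan present → met
9. parent notification policy absent → not met
10. lead-paint assessment 20 days ago vs limit 30 → met
Not met: 3 of 10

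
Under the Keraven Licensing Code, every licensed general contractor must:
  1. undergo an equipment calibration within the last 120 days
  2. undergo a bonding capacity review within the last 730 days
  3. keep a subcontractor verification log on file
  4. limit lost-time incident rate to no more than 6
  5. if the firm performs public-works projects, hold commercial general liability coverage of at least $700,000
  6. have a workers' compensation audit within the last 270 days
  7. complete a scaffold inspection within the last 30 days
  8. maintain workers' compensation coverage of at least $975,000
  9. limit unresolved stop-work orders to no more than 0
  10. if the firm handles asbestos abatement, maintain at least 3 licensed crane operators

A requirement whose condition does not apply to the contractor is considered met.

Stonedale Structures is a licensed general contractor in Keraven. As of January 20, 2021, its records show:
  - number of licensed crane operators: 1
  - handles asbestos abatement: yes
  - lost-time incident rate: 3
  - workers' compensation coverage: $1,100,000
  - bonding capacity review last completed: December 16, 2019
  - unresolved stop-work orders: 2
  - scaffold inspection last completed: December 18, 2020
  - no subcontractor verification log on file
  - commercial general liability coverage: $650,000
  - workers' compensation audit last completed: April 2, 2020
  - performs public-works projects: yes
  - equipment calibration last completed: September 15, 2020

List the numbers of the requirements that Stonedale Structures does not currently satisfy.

1. equipment calibration 127 days ago vs limit 120 → not met
2. bonding capacity review 401 days ago vs limit 730 → met
3. subcontractor verification log absent → not met
4. lost-time incident rate 3 ≤ 6 → met
5. condition 'performs public-works projects' holds; commercial general liability coverage $650,000 < $700,000 → not met
6. workers' compensation audit 293 days ago vs limit 270 → not met
7. scaffold inspection 33 days ago vs limit 30 → not met
8. workers' compensation coverage $1,100,000 ≥ $975,000 → met
9. unresolved stop-work orders 2 > 0 → not met
10. condition 'handles asbestos abatement' holds; licensed crane operators 1 < 3 → not met
Not met: 1, 3, 5, 6, 7, 9, 10

1, 3, 5, 6, 7, 9, 10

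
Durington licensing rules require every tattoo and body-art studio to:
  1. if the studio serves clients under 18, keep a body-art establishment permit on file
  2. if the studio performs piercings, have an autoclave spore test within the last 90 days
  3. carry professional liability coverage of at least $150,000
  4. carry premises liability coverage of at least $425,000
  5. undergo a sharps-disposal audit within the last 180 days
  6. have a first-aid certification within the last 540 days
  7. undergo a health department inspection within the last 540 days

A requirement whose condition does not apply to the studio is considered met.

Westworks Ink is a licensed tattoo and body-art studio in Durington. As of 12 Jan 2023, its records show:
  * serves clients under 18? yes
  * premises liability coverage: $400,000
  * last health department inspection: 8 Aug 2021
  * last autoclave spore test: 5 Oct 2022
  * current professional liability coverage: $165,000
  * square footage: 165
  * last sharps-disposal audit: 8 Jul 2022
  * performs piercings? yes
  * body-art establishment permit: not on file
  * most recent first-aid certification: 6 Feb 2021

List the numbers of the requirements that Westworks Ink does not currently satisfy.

1. condition 'serves clients under 18' holds; body-art establishment permit absent → not met
2. condition 'performs piercings' holds; autoclave spore test 99 days ago vs limit 90 → not met
3. professional liability coverage $165,000 ≥ $150,000 → met
4. premises liability coverage $400,000 < $425,000 → not met
5. sharps-disposal audit 188 days ago vs limit 180 → not met
6. first-aid certification 705 days ago vs limit 540 → not met
7. health department inspection 522 days ago vs limit 540 → met
Not met: 1, 2, 4, 5, 6

1, 2, 4, 5, 6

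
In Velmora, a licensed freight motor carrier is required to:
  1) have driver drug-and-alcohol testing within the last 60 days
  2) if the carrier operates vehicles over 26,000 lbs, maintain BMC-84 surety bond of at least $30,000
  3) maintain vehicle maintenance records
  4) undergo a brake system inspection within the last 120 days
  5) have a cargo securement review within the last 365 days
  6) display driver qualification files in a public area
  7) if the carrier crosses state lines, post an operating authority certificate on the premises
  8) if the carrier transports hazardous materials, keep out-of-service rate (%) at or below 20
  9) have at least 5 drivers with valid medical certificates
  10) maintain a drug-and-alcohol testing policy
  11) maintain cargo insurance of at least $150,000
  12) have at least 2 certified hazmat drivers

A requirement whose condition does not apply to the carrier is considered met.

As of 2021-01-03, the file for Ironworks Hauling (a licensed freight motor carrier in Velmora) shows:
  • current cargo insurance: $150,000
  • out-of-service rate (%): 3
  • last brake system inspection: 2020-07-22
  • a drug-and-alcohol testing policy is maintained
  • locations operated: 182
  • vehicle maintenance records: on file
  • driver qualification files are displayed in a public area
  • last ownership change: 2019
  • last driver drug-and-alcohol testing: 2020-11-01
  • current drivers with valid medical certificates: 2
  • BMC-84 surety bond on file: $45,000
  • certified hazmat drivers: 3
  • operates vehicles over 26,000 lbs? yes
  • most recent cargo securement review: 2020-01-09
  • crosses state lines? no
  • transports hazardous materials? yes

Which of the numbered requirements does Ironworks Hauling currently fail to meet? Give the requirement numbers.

1, 4, 9

1. driver drug-and-alcohol testing 63 days ago vs limit 60 → not met
2. condition 'operates vehicles over 26,000 lbs' holds; BMC-84 surety bond $45,000 ≥ $30,000 → met
3. vehicle maintenance records present → met
4. brake system inspection 165 days ago vs limit 120 → not met
5. cargo securement review 360 days ago vs limit 365 → met
6. driver qualification files present → met
7. condition 'crosses state lines' does not hold → requirement n/a → met
8. condition 'transports hazardous materials' holds; out-of-service rate (%) 3 ≤ 20 → met
9. drivers with valid medical certificates 2 < 5 → not met
10. drug-and-alcohol testing policy present → met
11. cargo insurance $150,000 ≥ $150,000 → met
12. certified hazmat drivers 3 ≥ 2 → met
Not met: 1, 4, 9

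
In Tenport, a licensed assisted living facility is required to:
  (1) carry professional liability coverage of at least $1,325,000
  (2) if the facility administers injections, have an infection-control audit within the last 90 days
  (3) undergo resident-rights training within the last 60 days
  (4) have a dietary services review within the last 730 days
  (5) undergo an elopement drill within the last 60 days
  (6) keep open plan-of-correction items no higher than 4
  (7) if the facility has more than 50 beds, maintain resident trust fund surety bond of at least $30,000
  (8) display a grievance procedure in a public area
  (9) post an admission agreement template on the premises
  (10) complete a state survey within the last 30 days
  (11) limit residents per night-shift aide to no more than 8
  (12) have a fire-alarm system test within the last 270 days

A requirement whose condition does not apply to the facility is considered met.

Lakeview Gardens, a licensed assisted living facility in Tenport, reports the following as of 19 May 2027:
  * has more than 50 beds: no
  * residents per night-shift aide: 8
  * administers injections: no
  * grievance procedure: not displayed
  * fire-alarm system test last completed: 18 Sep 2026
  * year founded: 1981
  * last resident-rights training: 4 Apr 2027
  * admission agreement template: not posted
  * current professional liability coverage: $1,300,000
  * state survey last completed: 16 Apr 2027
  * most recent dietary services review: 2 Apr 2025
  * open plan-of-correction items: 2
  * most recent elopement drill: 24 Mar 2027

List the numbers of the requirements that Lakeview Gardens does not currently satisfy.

1. professional liability coverage $1,300,000 < $1,325,000 → not met
2. condition 'administers injections' does not hold → requirement n/a → met
3. resident-rights training 45 days ago vs limit 60 → met
4. dietary services review 777 days ago vs limit 730 → not met
5. elopement drill 56 days ago vs limit 60 → met
6. open plan-of-correction items 2 ≤ 4 → met
7. condition 'has more than 50 beds' does not hold → requirement n/a → met
8. grievance procedure absent → not met
9. admission agreement template absent → not met
10. state survey 33 days ago vs limit 30 → not met
11. residents per night-shift aide 8 ≤ 8 → met
12. fire-alarm system test 243 days ago vs limit 270 → met
Not met: 1, 4, 8, 9, 10

1, 4, 8, 9, 10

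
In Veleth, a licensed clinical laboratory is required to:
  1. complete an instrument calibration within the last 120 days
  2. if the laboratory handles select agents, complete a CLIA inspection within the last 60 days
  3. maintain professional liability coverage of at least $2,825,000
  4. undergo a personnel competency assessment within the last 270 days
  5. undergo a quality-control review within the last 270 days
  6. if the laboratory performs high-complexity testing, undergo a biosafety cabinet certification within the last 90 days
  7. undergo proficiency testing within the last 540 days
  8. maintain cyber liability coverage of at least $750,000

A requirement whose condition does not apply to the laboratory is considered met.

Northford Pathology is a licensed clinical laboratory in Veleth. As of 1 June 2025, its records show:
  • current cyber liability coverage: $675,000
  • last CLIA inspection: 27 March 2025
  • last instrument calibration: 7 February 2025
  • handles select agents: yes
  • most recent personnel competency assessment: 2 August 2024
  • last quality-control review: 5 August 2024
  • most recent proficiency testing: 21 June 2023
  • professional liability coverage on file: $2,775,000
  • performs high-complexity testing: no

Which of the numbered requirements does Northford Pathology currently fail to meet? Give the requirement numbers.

2, 3, 4, 5, 7, 8

1. instrument calibration 114 days ago vs limit 120 → met
2. condition 'handles select agents' holds; CLIA inspection 66 days ago vs limit 60 → not met
3. professional liability coverage $2,775,000 < $2,825,000 → not met
4. personnel competency assessment 303 days ago vs limit 270 → not met
5. quality-control review 300 days ago vs limit 270 → not met
6. condition 'performs high-complexity testing' does not hold → requirement n/a → met
7. proficiency testing 711 days ago vs limit 540 → not met
8. cyber liability coverage $675,000 < $750,000 → not met
Not met: 2, 3, 4, 5, 7, 8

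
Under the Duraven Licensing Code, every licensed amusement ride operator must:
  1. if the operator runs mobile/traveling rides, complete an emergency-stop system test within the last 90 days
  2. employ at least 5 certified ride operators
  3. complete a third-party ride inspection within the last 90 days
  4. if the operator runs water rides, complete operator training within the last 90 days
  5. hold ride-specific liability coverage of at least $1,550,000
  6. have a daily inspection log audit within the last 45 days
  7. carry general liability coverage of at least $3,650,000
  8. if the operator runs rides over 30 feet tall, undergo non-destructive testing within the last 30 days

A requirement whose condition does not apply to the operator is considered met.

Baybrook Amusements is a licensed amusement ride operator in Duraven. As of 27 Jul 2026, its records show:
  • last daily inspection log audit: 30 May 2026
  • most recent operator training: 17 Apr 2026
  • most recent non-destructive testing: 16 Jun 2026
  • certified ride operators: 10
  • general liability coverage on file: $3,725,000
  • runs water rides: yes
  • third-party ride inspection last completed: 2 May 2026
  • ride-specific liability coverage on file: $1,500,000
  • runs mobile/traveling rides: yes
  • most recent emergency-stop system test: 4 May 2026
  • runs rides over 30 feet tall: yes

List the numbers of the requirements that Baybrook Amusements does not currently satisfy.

1. condition 'runs mobile/traveling rides' holds; emergency-stop system test 84 days ago vs limit 90 → met
2. certified ride operators 10 ≥ 5 → met
3. third-party ride inspection 86 days ago vs limit 90 → met
4. condition 'runs water rides' holds; operator training 101 days ago vs limit 90 → not met
5. ride-specific liability coverage $1,500,000 < $1,550,000 → not met
6. daily inspection log audit 58 days ago vs limit 45 → not met
7. general liability coverage $3,725,000 ≥ $3,650,000 → met
8. condition 'runs rides over 30 feet tall' holds; non-destructive testing 41 days ago vs limit 30 → not met
Not met: 4, 5, 6, 8

4, 5, 6, 8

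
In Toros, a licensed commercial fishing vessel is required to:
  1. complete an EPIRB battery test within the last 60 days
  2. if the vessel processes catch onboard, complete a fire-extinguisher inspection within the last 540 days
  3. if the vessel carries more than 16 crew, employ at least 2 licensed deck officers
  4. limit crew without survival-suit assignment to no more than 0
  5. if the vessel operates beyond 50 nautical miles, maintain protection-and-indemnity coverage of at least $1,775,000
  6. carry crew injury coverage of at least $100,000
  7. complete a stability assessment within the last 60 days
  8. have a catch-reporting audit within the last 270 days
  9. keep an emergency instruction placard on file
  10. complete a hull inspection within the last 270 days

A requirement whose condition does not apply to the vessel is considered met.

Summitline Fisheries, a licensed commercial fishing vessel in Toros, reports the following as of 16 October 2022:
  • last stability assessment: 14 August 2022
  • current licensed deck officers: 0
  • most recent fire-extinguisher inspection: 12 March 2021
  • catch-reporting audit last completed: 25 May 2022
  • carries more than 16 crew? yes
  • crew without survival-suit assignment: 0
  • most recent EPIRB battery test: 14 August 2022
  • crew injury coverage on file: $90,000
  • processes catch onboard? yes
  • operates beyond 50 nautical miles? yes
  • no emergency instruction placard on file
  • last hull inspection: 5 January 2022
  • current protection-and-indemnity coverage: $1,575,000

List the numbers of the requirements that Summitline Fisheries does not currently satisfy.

1. EPIRB battery test 63 days ago vs limit 60 → not met
2. condition 'processes catch onboard' holds; fire-extinguisher inspection 583 days ago vs limit 540 → not met
3. condition 'carries more than 16 crew' holds; licensed deck officers 0 < 2 → not met
4. crew without survival-suit assignment 0 ≤ 0 → met
5. condition 'operates beyond 50 nautical miles' holds; protection-and-indemnity coverage $1,575,000 < $1,775,000 → not met
6. crew injury coverage $90,000 < $100,000 → not met
7. stability assessment 63 days ago vs limit 60 → not met
8. catch-reporting audit 144 days ago vs limit 270 → met
9. emergency instruction placard absent → not met
10. hull inspection 284 days ago vs limit 270 → not met
Not met: 1, 2, 3, 5, 6, 7, 9, 10

1, 2, 3, 5, 6, 7, 9, 10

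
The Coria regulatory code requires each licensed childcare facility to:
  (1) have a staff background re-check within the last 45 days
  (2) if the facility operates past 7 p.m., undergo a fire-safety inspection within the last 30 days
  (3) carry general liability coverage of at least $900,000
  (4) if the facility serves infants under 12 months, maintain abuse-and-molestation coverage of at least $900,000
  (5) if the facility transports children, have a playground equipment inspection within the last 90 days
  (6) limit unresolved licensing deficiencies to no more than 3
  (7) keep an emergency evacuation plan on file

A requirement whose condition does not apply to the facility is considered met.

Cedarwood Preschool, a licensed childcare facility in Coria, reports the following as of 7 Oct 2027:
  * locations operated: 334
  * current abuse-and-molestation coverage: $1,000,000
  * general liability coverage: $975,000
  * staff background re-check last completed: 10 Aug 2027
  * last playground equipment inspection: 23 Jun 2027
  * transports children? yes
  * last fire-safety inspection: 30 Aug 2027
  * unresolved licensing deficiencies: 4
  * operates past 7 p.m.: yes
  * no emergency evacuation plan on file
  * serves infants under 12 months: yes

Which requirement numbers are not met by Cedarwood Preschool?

1. staff background re-check 58 days ago vs limit 45 → not met
2. condition 'operates past 7 p.m.' holds; fire-safety inspection 38 days ago vs limit 30 → not met
3. general liability coverage $975,000 ≥ $900,000 → met
4. condition 'serves infants under 12 months' holds; abuse-and-molestation coverage $1,000,000 ≥ $900,000 → met
5. condition 'transports children' holds; playground equipment inspection 106 days ago vs limit 90 → not met
6. unresolved licensing deficiencies 4 > 3 → not met
7. emergency evacuation plan absent → not met
Not met: 1, 2, 5, 6, 7

1, 2, 5, 6, 7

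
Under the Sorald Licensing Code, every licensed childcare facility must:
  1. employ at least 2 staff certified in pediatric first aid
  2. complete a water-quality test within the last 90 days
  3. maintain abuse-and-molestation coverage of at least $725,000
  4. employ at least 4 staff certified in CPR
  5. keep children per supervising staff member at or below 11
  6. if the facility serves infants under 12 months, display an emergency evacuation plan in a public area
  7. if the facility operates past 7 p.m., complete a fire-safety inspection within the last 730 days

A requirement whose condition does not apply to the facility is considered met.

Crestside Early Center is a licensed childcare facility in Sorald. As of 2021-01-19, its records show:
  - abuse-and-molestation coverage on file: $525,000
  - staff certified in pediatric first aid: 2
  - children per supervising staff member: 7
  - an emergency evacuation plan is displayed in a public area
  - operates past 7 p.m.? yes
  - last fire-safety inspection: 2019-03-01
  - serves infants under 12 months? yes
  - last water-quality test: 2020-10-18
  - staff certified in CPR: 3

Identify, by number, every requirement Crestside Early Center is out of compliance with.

2, 3, 4

1. staff certified in pediatric first aid 2 ≥ 2 → met
2. water-quality test 93 days ago vs limit 90 → not met
3. abuse-and-molestation coverage $525,000 < $725,000 → not met
4. staff certified in CPR 3 < 4 → not met
5. children per supervising staff member 7 ≤ 11 → met
6. condition 'serves infants under 12 months' holds; emergency evacuation plan present → met
7. condition 'operates past 7 p.m.' holds; fire-safety inspection 690 days ago vs limit 730 → met
Not met: 2, 3, 4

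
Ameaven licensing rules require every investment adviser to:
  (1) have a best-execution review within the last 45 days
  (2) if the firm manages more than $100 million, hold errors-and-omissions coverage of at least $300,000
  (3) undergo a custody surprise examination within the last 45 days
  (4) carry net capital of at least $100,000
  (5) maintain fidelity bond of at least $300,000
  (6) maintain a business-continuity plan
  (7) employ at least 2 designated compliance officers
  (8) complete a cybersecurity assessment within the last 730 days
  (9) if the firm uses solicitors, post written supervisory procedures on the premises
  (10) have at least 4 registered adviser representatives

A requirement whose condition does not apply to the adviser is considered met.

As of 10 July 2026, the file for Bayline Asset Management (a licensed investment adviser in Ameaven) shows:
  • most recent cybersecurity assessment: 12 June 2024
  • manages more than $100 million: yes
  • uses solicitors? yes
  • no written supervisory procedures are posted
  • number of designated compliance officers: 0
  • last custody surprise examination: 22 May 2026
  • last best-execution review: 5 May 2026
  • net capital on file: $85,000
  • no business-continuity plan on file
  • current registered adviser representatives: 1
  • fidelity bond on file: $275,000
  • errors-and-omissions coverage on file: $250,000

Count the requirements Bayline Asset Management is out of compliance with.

10

1. best-execution review 66 days ago vs limit 45 → not met
2. condition 'manages more than $100 million' holds; errors-and-omissions coverage $250,000 < $300,000 → not met
3. custody surprise examination 49 days ago vs limit 45 → not met
4. net capital $85,000 < $100,000 → not met
5. fidelity bond $275,000 < $300,000 → not met
6. business-continuity plan absent → not met
7. designated compliance officers 0 < 2 → not met
8. cybersecurity assessment 758 days ago vs limit 730 → not met
9. condition 'uses solicitors' holds; written supervisory procedures absent → not met
10. registered adviser representatives 1 < 4 → not met
Not met: 10 of 10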